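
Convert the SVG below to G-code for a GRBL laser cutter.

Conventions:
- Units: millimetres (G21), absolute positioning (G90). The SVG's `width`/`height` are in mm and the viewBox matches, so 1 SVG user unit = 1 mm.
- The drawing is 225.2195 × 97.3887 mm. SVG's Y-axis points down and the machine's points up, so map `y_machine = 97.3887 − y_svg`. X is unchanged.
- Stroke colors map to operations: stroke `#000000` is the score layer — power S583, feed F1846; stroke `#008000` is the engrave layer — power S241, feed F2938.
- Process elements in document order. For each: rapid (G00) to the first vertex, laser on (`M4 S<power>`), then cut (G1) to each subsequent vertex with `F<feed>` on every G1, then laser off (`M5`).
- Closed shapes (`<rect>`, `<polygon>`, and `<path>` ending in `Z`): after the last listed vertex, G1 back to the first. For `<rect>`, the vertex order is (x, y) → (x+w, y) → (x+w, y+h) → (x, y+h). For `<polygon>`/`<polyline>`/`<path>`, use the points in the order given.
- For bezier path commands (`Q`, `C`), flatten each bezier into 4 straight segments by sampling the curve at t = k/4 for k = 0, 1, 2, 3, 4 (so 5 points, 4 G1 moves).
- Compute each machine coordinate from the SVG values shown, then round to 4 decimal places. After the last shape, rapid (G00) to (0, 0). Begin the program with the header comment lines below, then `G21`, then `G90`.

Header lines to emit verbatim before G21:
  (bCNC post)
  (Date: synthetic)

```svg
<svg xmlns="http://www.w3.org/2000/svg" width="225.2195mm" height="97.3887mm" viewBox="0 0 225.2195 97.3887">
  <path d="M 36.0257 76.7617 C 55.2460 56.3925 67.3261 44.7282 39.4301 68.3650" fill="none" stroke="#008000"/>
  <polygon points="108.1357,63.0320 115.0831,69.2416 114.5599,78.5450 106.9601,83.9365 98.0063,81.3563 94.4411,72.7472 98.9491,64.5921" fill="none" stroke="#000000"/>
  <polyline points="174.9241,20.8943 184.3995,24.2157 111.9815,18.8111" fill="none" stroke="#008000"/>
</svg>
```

Since the viewBox matches the mm dimensions, user units are millimetres directly. The only transform is the Y-flip y_m = 97.3887 − y_svg.

Shape 1 is a cubic bezier drawn with `<path>`. Its stroke #008000 means engrave at S241, F2938. After flipping Y the toolpath is (36.0257,20.6270) → (48.5891,33.8562) → (55.3965,41.3276) → (53.3696,40.5479) → (39.4301,29.0237).

Shape 2 is a regular polygon drawn with `<polygon>`. Its stroke #000000 means score at S583, F1846. After flipping Y the toolpath is (108.1357,34.3567) → (115.0831,28.1471) → (114.5599,18.8437) → (106.9601,13.4522) → (98.0063,16.0324) → (94.4411,24.6415) → (98.9491,32.7966) → (108.1357,34.3567), returning to the start.

Shape 3 is a open polyline drawn with `<polyline>`. Its stroke #008000 means engrave at S241, F2938. After flipping Y the toolpath is (174.9241,76.4944) → (184.3995,73.1730) → (111.9815,78.5776).

(bCNC post)
(Date: synthetic)
G21
G90
G00 X36.0257 Y20.6270
M4 S241
G1 X48.5891 Y33.8562 F2938
G1 X55.3965 Y41.3276 F2938
G1 X53.3696 Y40.5479 F2938
G1 X39.4301 Y29.0237 F2938
M5
G00 X108.1357 Y34.3567
M4 S583
G1 X115.0831 Y28.1471 F1846
G1 X114.5599 Y18.8437 F1846
G1 X106.9601 Y13.4522 F1846
G1 X98.0063 Y16.0324 F1846
G1 X94.4411 Y24.6415 F1846
G1 X98.9491 Y32.7966 F1846
G1 X108.1357 Y34.3567 F1846
M5
G00 X174.9241 Y76.4944
M4 S241
G1 X184.3995 Y73.1730 F2938
G1 X111.9815 Y78.5776 F2938
M5
G00 X0.0000 Y0.0000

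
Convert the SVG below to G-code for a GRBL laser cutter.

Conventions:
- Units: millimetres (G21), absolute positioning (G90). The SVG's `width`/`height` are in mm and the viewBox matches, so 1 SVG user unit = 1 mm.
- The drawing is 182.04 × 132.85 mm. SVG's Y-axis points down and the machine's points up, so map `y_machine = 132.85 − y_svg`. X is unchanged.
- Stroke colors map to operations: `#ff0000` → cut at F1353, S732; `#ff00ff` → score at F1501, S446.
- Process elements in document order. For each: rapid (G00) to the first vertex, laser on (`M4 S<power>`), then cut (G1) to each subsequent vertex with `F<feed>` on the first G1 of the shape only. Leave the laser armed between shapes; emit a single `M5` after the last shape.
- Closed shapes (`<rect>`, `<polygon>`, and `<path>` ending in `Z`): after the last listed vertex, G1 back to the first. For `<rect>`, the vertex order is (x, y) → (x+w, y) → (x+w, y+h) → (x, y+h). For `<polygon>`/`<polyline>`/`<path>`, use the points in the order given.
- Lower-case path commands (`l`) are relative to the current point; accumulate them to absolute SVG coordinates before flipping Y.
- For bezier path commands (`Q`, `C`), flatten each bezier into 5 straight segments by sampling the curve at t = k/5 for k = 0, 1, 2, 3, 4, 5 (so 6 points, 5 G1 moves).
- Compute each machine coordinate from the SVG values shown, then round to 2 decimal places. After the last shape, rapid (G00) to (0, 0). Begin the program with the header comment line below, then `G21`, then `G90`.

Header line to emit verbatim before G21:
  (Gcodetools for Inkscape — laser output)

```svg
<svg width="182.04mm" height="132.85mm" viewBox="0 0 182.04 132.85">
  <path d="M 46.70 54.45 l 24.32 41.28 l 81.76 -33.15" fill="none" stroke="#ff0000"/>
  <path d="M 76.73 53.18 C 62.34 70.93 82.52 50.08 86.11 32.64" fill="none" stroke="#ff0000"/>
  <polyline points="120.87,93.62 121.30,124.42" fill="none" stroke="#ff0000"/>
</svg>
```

1 u = 1 mm; y_m = 132.85 − y.

[1] `<path>` open polyline, #ff0000→cut S732 F1353: (46.70,78.40) → (71.02,37.12) → (152.78,70.27)

[2] `<path>` cubic bezier, #ff0000→cut S732 F1353: (76.73,79.67) → (71.84,73.32) → (72.78,74.21) → (77.11,80.33) → (82.37,89.67) → (86.11,100.21)

[3] `<polyline>` line segment, #ff0000→cut S732 F1353: (120.87,39.23) → (121.30,8.43)

(Gcodetools for Inkscape — laser output)
G21
G90
G00 X46.70 Y78.40
M4 S732
G1 X71.02 Y37.12 F1353
G1 X152.78 Y70.27
G00 X76.73 Y79.67
M4 S732
G1 X71.84 Y73.32 F1353
G1 X72.78 Y74.21
G1 X77.11 Y80.33
G1 X82.37 Y89.67
G1 X86.11 Y100.21
G00 X120.87 Y39.23
M4 S732
G1 X121.30 Y8.43 F1353
M5
G00 X0.00 Y0.00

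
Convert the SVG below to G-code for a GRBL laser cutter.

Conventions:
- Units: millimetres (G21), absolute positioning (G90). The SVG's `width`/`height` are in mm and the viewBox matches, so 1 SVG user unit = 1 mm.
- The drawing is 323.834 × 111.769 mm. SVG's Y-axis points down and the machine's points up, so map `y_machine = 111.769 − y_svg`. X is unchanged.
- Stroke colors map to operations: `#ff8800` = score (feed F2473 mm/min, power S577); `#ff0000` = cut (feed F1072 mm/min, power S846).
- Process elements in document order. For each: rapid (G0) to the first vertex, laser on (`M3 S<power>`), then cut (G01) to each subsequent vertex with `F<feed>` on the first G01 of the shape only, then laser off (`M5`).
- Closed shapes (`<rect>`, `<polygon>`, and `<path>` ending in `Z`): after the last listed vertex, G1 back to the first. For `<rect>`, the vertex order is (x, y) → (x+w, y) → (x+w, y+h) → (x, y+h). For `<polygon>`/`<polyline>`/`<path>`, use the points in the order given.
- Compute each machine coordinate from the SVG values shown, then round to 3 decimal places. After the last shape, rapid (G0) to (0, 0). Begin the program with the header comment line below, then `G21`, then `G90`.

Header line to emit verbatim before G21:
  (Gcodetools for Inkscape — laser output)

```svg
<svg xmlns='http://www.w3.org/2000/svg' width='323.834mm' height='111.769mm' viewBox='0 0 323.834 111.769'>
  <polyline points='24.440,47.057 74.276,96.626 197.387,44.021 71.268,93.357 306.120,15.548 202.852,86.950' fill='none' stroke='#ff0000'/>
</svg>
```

(Gcodetools for Inkscape — laser output)
G21
G90
G0 X24.440 Y64.712
M3 S846
G01 X74.276 Y15.143 F1072
G01 X197.387 Y67.748
G01 X71.268 Y18.412
G01 X306.120 Y96.221
G01 X202.852 Y24.819
M5
G0 X0.000 Y0.000

viewBox `0 0 323.834 111.769` with mm width/height → 1 unit = 1 mm. Flip: y_m = 111.769 − y_svg.

**Shape 1** — `<polyline>` open polyline, stroke `#ff0000` → cut (S846, F1072). Machine vertices: (24.440,64.712) → (74.276,15.143) → (197.387,67.748) → (71.268,18.412) → (306.120,96.221) → (202.852,24.819). Open path.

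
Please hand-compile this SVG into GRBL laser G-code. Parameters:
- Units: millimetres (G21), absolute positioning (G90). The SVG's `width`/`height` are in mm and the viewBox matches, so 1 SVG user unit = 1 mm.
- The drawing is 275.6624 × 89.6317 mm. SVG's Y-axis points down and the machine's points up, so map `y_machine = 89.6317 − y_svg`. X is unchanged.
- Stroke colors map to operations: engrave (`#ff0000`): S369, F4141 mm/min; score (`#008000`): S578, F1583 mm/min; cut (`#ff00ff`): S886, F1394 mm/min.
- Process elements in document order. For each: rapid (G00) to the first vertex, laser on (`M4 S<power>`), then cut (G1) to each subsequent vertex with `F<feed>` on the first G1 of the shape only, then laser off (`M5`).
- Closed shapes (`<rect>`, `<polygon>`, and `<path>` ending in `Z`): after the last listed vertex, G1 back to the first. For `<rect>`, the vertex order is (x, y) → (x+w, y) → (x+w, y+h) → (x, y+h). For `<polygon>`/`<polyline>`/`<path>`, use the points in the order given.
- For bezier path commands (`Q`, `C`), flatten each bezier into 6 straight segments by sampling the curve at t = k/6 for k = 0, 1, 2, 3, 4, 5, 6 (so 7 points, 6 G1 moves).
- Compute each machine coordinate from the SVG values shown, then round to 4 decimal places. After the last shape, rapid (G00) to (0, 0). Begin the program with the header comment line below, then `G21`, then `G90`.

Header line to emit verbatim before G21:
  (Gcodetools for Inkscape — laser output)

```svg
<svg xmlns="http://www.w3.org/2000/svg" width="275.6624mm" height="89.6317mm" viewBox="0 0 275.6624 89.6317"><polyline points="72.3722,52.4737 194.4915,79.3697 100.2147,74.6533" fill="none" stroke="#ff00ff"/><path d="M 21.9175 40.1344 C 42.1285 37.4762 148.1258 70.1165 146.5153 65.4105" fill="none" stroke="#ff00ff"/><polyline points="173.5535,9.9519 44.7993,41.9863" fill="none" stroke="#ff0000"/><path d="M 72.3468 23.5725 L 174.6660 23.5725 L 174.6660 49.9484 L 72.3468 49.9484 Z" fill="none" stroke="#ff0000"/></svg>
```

Since the viewBox matches the mm dimensions, user units are millimetres directly. The only transform is the Y-flip y_m = 89.6317 − y_svg.

Shape 1 is a open polyline drawn with `<polyline>`. Its stroke #ff00ff means cut at S886, F1394. After flipping Y the toolpath is (72.3722,37.1580) → (194.4915,10.2620) → (100.2147,14.9784).

Shape 2 is a cubic bezier drawn with `<path>`. Its stroke #ff00ff means cut at S886, F1394. After flipping Y the toolpath is (21.9175,49.4973) → (38.2765,48.2212) → (63.5612,43.0799) → (92.3995,36.0913) → (119.4193,29.2734) → (139.2486,24.6441) → (146.5153,24.2212).

Shape 3 is a line segment drawn with `<polyline>`. Its stroke #ff0000 means engrave at S369, F4141. After flipping Y the toolpath is (173.5535,79.6798) → (44.7993,47.6454).

Shape 4 is a rectangle drawn with `<path>`. Its stroke #ff0000 means engrave at S369, F4141. After flipping Y the toolpath is (72.3468,66.0592) → (174.6660,66.0592) → (174.6660,39.6833) → (72.3468,39.6833) → (72.3468,66.0592), returning to the start.

(Gcodetools for Inkscape — laser output)
G21
G90
G00 X72.3722 Y37.1580
M4 S886
G1 X194.4915 Y10.2620 F1394
G1 X100.2147 Y14.9784
M5
G00 X21.9175 Y49.4973
M4 S886
G1 X38.2765 Y48.2212 F1394
G1 X63.5612 Y43.0799
G1 X92.3995 Y36.0913
G1 X119.4193 Y29.2734
G1 X139.2486 Y24.6441
G1 X146.5153 Y24.2212
M5
G00 X173.5535 Y79.6798
M4 S369
G1 X44.7993 Y47.6454 F4141
M5
G00 X72.3468 Y66.0592
M4 S369
G1 X174.6660 Y66.0592 F4141
G1 X174.6660 Y39.6833
G1 X72.3468 Y39.6833
G1 X72.3468 Y66.0592
M5
G00 X0.0000 Y0.0000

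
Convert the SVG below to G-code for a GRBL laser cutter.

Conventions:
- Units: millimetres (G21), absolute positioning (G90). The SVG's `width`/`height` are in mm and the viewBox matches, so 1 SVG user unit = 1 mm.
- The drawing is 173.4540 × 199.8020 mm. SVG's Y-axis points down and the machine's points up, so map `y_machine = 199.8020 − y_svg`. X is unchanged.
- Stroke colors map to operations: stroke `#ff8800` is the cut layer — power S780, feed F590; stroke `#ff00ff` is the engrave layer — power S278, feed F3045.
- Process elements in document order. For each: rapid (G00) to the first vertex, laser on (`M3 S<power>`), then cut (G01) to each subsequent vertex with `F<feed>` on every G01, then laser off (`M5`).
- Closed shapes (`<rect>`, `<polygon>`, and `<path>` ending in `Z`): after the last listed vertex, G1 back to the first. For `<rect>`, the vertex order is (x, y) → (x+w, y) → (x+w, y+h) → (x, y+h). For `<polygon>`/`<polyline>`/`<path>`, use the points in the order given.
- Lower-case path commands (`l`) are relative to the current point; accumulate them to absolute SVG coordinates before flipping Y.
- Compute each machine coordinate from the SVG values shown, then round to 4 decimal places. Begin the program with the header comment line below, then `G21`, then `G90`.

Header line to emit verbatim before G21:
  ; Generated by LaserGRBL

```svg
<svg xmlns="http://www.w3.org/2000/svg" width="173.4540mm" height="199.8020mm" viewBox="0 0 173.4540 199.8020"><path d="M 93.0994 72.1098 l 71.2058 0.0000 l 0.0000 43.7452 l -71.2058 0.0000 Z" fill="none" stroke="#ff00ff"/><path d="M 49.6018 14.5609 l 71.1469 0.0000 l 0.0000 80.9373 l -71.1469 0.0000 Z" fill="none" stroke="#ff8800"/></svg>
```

viewBox `0 0 173.4540 199.8020` with mm width/height → 1 unit = 1 mm. Flip: y_m = 199.8020 − y_svg.

**Shape 1** — `<path>` rectangle, stroke `#ff00ff` → engrave (S278, F3045). Machine vertices: (93.0994,127.6922) → (164.3052,127.6922) → (164.3052,83.9470) → (93.0994,83.9470) → (93.0994,127.6922). Closed: final G1 returns to the first vertex.

**Shape 2** — `<path>` rectangle, stroke `#ff8800` → cut (S780, F590). Machine vertices: (49.6018,185.2411) → (120.7487,185.2411) → (120.7487,104.3038) → (49.6018,104.3038) → (49.6018,185.2411). Closed: final G1 returns to the first vertex.

; Generated by LaserGRBL
G21
G90
G00 X93.0994 Y127.6922
M3 S278
G01 X164.3052 Y127.6922 F3045
G01 X164.3052 Y83.9470 F3045
G01 X93.0994 Y83.9470 F3045
G01 X93.0994 Y127.6922 F3045
M5
G00 X49.6018 Y185.2411
M3 S780
G01 X120.7487 Y185.2411 F590
G01 X120.7487 Y104.3038 F590
G01 X49.6018 Y104.3038 F590
G01 X49.6018 Y185.2411 F590
M5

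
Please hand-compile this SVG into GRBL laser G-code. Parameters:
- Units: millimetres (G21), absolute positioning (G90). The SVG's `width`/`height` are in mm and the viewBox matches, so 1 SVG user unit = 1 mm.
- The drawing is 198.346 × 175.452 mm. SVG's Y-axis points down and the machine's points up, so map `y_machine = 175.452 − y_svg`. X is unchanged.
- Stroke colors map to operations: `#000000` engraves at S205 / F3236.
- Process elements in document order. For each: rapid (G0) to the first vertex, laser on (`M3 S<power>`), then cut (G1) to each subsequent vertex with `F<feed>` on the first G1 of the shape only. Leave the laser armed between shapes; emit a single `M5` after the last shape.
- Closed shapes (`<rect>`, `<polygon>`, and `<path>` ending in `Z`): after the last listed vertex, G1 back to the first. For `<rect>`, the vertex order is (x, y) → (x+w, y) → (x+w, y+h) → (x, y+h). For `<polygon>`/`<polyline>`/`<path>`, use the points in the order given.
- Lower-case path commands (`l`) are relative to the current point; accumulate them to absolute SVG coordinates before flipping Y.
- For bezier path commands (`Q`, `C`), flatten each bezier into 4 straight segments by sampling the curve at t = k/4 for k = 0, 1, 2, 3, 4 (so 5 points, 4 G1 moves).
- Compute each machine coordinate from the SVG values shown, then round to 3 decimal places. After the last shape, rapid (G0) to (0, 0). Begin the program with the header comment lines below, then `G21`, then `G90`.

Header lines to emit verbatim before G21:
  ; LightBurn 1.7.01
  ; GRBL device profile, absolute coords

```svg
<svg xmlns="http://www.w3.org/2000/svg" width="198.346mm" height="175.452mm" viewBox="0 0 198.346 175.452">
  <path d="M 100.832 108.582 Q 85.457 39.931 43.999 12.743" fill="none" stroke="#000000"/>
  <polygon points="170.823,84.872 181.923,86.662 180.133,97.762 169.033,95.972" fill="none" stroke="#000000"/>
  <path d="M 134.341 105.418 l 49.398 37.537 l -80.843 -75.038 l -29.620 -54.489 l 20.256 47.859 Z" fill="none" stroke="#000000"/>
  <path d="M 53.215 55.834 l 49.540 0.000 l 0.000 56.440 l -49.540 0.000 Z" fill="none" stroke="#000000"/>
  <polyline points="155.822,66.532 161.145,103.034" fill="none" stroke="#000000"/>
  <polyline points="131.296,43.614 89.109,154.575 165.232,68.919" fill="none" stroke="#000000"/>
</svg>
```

1 u = 1 mm; y_m = 175.452 − y.

[1] `<path>` quadratic bezier, #000000→engrave S205 F3236: (100.832,66.870) → (91.514,98.604) → (78.936,125.155) → (63.098,146.524) → (43.999,162.709)

[2] `<polygon>` regular polygon, #000000→engrave S205 F3236: (170.823,90.580) → (181.923,88.790) → (180.133,77.690) → (169.033,79.480) → (170.823,90.580) (closed)

[3] `<path>` closed polygon, #000000→engrave S205 F3236: (134.341,70.034) → (183.739,32.497) → (102.896,107.535) → (73.276,162.024) → (93.532,114.165) → (134.341,70.034) (closed)

[4] `<path>` rectangle, #000000→engrave S205 F3236: (53.215,119.618) → (102.755,119.618) → (102.755,63.178) → (53.215,63.178) → (53.215,119.618) (closed)

[5] `<polyline>` line segment, #000000→engrave S205 F3236: (155.822,108.920) → (161.145,72.418)

[6] `<polyline>` open polyline, #000000→engrave S205 F3236: (131.296,131.838) → (89.109,20.877) → (165.232,106.533)

; LightBurn 1.7.01
; GRBL device profile, absolute coords
G21
G90
G0 X100.832 Y66.870
M3 S205
G1 X91.514 Y98.604 F3236
G1 X78.936 Y125.155
G1 X63.098 Y146.524
G1 X43.999 Y162.709
G0 X170.823 Y90.580
M3 S205
G1 X181.923 Y88.790 F3236
G1 X180.133 Y77.690
G1 X169.033 Y79.480
G1 X170.823 Y90.580
G0 X134.341 Y70.034
M3 S205
G1 X183.739 Y32.497 F3236
G1 X102.896 Y107.535
G1 X73.276 Y162.024
G1 X93.532 Y114.165
G1 X134.341 Y70.034
G0 X53.215 Y119.618
M3 S205
G1 X102.755 Y119.618 F3236
G1 X102.755 Y63.178
G1 X53.215 Y63.178
G1 X53.215 Y119.618
G0 X155.822 Y108.920
M3 S205
G1 X161.145 Y72.418 F3236
G0 X131.296 Y131.838
M3 S205
G1 X89.109 Y20.877 F3236
G1 X165.232 Y106.533
M5
G0 X0.000 Y0.000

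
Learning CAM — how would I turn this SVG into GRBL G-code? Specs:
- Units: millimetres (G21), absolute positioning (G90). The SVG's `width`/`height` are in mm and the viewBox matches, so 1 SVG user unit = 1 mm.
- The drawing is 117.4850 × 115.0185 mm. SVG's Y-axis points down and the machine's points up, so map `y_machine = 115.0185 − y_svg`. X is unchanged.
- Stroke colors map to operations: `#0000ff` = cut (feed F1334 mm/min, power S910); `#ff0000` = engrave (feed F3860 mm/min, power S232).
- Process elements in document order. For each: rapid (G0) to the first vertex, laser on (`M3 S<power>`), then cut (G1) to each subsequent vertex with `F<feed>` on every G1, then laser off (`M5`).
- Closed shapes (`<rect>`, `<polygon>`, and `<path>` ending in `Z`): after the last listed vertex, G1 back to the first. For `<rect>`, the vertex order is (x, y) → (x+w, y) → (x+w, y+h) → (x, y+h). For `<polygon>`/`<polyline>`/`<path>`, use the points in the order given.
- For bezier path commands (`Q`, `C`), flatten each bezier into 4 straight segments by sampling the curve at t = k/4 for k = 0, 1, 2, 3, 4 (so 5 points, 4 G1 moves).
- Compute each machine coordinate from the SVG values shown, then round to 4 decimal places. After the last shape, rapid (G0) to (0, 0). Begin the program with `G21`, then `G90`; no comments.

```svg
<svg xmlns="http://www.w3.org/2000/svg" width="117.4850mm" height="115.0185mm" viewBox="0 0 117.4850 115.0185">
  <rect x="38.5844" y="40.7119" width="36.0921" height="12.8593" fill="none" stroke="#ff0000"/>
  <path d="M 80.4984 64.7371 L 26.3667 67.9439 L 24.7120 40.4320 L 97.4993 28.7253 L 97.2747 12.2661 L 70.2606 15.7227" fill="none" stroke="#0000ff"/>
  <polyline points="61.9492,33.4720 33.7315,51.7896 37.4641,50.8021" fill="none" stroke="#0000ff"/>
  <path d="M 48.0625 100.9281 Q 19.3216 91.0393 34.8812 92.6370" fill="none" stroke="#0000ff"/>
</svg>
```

1 u = 1 mm; y_m = 115.0185 − y.

[1] `<rect>` rectangle, #ff0000→engrave S232 F3860: (38.5844,74.3066) → (74.6765,74.3066) → (74.6765,61.4473) → (38.5844,61.4473) → (38.5844,74.3066) (closed)

[2] `<path>` open polyline, #0000ff→cut S910 F1334: (80.4984,50.2814) → (26.3667,47.0746) → (24.7120,74.5865) → (97.4993,86.2932) → (97.2747,102.7524) → (70.2606,99.2958)

[3] `<polyline>` open polyline, #0000ff→cut S910 F1334: (61.9492,81.5465) → (33.7315,63.2289) → (37.4641,64.2164)

[4] `<path>` quadratic bezier, #0000ff→cut S910 F1334: (48.0625,14.0904) → (36.4608,18.3169) → (30.3967,21.1076) → (29.8702,22.4624) → (34.8812,22.3815)

G21
G90
G0 X38.5844 Y74.3066
M3 S232
G1 X74.6765 Y74.3066 F3860
G1 X74.6765 Y61.4473 F3860
G1 X38.5844 Y61.4473 F3860
G1 X38.5844 Y74.3066 F3860
M5
G0 X80.4984 Y50.2814
M3 S910
G1 X26.3667 Y47.0746 F1334
G1 X24.7120 Y74.5865 F1334
G1 X97.4993 Y86.2932 F1334
G1 X97.2747 Y102.7524 F1334
G1 X70.2606 Y99.2958 F1334
M5
G0 X61.9492 Y81.5465
M3 S910
G1 X33.7315 Y63.2289 F1334
G1 X37.4641 Y64.2164 F1334
M5
G0 X48.0625 Y14.0904
M3 S910
G1 X36.4608 Y18.3169 F1334
G1 X30.3967 Y21.1076 F1334
G1 X29.8702 Y22.4624 F1334
G1 X34.8812 Y22.3815 F1334
M5
G0 X0.0000 Y0.0000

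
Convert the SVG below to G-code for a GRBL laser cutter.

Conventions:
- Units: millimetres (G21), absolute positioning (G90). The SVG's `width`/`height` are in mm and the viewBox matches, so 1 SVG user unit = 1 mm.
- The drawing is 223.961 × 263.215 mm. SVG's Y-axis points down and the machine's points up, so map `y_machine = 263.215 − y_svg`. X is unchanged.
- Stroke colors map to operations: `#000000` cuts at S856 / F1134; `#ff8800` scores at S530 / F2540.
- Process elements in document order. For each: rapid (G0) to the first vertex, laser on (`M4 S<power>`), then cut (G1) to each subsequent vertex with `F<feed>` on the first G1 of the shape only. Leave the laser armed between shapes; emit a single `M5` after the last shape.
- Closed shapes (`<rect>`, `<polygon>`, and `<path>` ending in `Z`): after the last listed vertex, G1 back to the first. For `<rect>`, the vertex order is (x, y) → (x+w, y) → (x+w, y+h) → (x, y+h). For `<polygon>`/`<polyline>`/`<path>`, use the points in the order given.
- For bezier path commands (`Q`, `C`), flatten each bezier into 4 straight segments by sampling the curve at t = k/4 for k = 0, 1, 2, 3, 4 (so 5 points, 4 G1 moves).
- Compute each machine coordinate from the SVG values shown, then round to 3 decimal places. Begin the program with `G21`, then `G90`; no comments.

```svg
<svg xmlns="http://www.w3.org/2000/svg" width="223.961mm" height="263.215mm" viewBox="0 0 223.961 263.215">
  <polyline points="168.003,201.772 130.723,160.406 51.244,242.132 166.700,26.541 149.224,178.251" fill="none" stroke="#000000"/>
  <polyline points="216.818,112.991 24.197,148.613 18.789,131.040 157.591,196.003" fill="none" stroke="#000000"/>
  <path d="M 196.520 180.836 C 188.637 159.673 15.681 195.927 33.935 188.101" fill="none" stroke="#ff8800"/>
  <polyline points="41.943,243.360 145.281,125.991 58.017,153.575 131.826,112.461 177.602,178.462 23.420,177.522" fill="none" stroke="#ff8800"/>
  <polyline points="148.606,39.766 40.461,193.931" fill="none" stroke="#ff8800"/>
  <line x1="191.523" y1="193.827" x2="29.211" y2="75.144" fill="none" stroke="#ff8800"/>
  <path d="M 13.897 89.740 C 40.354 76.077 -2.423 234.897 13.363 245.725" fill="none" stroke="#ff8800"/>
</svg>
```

Since the viewBox matches the mm dimensions, user units are millimetres directly. The only transform is the Y-flip y_m = 263.215 − y_svg.

Shape 1 is a open polyline drawn with `<polyline>`. Its stroke #000000 means cut at S856, F1134. After flipping Y the toolpath is (168.003,61.443) → (130.723,102.809) → (51.244,21.083) → (166.700,236.674) → (149.224,84.964).

Shape 2 is a open polyline drawn with `<polyline>`. Its stroke #000000 means cut at S856, F1134. After flipping Y the toolpath is (216.818,150.224) → (24.197,114.602) → (18.789,132.175) → (157.591,67.212).

Shape 3 is a cubic bezier drawn with `<path>`. Its stroke #ff8800 means score at S530, F2540. After flipping Y the toolpath is (196.520,82.379) → (165.223,89.071) → (105.426,83.748) → (50.529,75.924) → (33.935,75.114).

Shape 4 is a open polyline drawn with `<polyline>`. Its stroke #ff8800 means score at S530, F2540. After flipping Y the toolpath is (41.943,19.855) → (145.281,137.224) → (58.017,109.640) → (131.826,150.754) → (177.602,84.753) → (23.420,85.693).

Shape 5 is a line segment drawn with `<polyline>`. Its stroke #ff8800 means score at S530, F2540. After flipping Y the toolpath is (148.606,223.449) → (40.461,69.284).

Shape 6 is a line segment drawn with `<line>`. Its stroke #ff8800 means score at S530, F2540. After flipping Y the toolpath is (191.523,69.388) → (29.211,188.071).

Shape 7 is a cubic bezier drawn with `<path>`. Its stroke #ff8800 means score at S530, F2540. After flipping Y the toolpath is (13.897,173.475) → (22.755,156.389) → (17.632,104.667) → (10.507,48.352) → (13.363,17.490).

G21
G90
G0 X168.003 Y61.443
M4 S856
G1 X130.723 Y102.809 F1134
G1 X51.244 Y21.083
G1 X166.700 Y236.674
G1 X149.224 Y84.964
G0 X216.818 Y150.224
M4 S856
G1 X24.197 Y114.602 F1134
G1 X18.789 Y132.175
G1 X157.591 Y67.212
G0 X196.520 Y82.379
M4 S530
G1 X165.223 Y89.071 F2540
G1 X105.426 Y83.748
G1 X50.529 Y75.924
G1 X33.935 Y75.114
G0 X41.943 Y19.855
M4 S530
G1 X145.281 Y137.224 F2540
G1 X58.017 Y109.640
G1 X131.826 Y150.754
G1 X177.602 Y84.753
G1 X23.420 Y85.693
G0 X148.606 Y223.449
M4 S530
G1 X40.461 Y69.284 F2540
G0 X191.523 Y69.388
M4 S530
G1 X29.211 Y188.071 F2540
G0 X13.897 Y173.475
M4 S530
G1 X22.755 Y156.389 F2540
G1 X17.632 Y104.667
G1 X10.507 Y48.352
G1 X13.363 Y17.490
M5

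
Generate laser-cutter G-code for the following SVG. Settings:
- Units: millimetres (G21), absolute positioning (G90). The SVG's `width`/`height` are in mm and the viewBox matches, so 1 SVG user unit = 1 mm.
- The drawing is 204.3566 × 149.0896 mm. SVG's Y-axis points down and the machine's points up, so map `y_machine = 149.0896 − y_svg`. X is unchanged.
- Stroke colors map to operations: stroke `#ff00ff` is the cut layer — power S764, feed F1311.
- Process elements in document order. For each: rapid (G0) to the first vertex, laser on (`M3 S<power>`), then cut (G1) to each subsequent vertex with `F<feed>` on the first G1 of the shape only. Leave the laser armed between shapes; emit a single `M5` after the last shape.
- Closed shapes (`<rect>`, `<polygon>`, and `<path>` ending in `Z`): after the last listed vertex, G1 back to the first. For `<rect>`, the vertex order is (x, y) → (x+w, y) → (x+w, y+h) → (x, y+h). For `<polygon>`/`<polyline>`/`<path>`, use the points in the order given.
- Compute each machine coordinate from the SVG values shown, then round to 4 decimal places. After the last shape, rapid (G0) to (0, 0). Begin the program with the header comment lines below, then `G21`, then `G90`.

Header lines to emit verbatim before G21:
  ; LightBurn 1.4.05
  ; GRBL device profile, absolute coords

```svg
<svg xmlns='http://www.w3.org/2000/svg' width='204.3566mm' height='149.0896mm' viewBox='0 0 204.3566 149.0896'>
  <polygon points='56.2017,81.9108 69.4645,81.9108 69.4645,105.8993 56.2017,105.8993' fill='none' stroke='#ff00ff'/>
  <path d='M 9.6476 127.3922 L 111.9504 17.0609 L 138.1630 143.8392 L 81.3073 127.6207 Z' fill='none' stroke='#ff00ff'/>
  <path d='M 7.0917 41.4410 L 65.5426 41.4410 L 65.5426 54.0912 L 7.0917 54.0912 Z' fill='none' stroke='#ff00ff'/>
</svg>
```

; LightBurn 1.4.05
; GRBL device profile, absolute coords
G21
G90
G0 X56.2017 Y67.1788
M3 S764
G1 X69.4645 Y67.1788 F1311
G1 X69.4645 Y43.1903
G1 X56.2017 Y43.1903
G1 X56.2017 Y67.1788
G0 X9.6476 Y21.6974
M3 S764
G1 X111.9504 Y132.0287 F1311
G1 X138.1630 Y5.2504
G1 X81.3073 Y21.4689
G1 X9.6476 Y21.6974
G0 X7.0917 Y107.6486
M3 S764
G1 X65.5426 Y107.6486 F1311
G1 X65.5426 Y94.9984
G1 X7.0917 Y94.9984
G1 X7.0917 Y107.6486
M5
G0 X0.0000 Y0.0000

viewBox `0 0 204.3566 149.0896` with mm width/height → 1 unit = 1 mm. Flip: y_m = 149.0896 − y_svg.

**Shape 1** — `<polygon>` rectangle, stroke `#ff00ff` → cut (S764, F1311). Machine vertices: (56.2017,67.1788) → (69.4645,67.1788) → (69.4645,43.1903) → (56.2017,43.1903) → (56.2017,67.1788). Closed: final G1 returns to the first vertex.

**Shape 2** — `<path>` closed polygon, stroke `#ff00ff` → cut (S764, F1311). Machine vertices: (9.6476,21.6974) → (111.9504,132.0287) → (138.1630,5.2504) → (81.3073,21.4689) → (9.6476,21.6974). Closed: final G1 returns to the first vertex.

**Shape 3** — `<path>` rectangle, stroke `#ff00ff` → cut (S764, F1311). Machine vertices: (7.0917,107.6486) → (65.5426,107.6486) → (65.5426,94.9984) → (7.0917,94.9984) → (7.0917,107.6486). Closed: final G1 returns to the first vertex.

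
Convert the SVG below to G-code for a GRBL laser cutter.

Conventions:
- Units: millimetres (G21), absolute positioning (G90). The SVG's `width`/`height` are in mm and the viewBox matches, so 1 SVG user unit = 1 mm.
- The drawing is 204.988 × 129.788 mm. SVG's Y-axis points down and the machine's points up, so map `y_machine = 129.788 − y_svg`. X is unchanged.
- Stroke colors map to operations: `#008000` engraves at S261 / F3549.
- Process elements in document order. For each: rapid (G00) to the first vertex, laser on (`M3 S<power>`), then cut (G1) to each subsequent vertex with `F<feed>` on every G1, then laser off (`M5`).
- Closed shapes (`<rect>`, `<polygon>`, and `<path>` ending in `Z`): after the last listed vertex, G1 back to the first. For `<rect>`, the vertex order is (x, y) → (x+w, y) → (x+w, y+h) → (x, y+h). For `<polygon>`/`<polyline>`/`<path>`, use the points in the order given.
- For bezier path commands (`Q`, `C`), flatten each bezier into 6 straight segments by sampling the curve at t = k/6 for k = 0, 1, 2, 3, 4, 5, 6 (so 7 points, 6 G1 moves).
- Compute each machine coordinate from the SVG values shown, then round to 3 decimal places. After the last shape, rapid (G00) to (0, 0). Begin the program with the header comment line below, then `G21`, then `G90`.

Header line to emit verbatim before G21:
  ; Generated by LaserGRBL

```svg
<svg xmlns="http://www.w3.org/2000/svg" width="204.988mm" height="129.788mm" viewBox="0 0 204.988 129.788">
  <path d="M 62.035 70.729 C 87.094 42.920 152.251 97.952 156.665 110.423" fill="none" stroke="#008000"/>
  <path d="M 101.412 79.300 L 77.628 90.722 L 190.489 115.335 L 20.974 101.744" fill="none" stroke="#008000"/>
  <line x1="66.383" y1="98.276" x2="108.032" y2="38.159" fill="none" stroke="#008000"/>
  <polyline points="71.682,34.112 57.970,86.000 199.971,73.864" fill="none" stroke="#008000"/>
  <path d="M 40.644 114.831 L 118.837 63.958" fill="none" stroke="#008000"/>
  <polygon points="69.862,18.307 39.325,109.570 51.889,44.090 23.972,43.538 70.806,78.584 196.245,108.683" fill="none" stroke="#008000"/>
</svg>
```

; Generated by LaserGRBL
G21
G90
G00 X62.035 Y59.059
M3 S261
G1 X77.439 Y66.641 F3549
G1 X96.725 Y63.899 F3549
G1 X117.092 Y54.317 F3549
G1 X135.738 Y41.378 F3549
G1 X149.863 Y28.567 F3549
G1 X156.665 Y19.365 F3549
M5
G00 X101.412 Y50.488
M3 S261
G1 X77.628 Y39.066 F3549
G1 X190.489 Y14.453 F3549
G1 X20.974 Y28.044 F3549
M5
G00 X66.383 Y31.512
M3 S261
G1 X108.032 Y91.629 F3549
M5
G00 X71.682 Y95.676
M3 S261
G1 X57.970 Y43.788 F3549
G1 X199.971 Y55.924 F3549
M5
G00 X40.644 Y14.957
M3 S261
G1 X118.837 Y65.830 F3549
M5
G00 X69.862 Y111.481
M3 S261
G1 X39.325 Y20.218 F3549
G1 X51.889 Y85.698 F3549
G1 X23.972 Y86.250 F3549
G1 X70.806 Y51.204 F3549
G1 X196.245 Y21.105 F3549
G1 X69.862 Y111.481 F3549
M5
G00 X0.000 Y0.000

Since the viewBox matches the mm dimensions, user units are millimetres directly. The only transform is the Y-flip y_m = 129.788 − y_svg.

Shape 1 is a cubic bezier drawn with `<path>`. Its stroke #008000 means engrave at S261, F3549. After flipping Y the toolpath is (62.035,59.059) → (77.439,66.641) → (96.725,63.899) → (117.092,54.317) → (135.738,41.378) → (149.863,28.567) → (156.665,19.365).

Shape 2 is a open polyline drawn with `<path>`. Its stroke #008000 means engrave at S261, F3549. After flipping Y the toolpath is (101.412,50.488) → (77.628,39.066) → (190.489,14.453) → (20.974,28.044).

Shape 3 is a line segment drawn with `<line>`. Its stroke #008000 means engrave at S261, F3549. After flipping Y the toolpath is (66.383,31.512) → (108.032,91.629).

Shape 4 is a open polyline drawn with `<polyline>`. Its stroke #008000 means engrave at S261, F3549. After flipping Y the toolpath is (71.682,95.676) → (57.970,43.788) → (199.971,55.924).

Shape 5 is a line segment drawn with `<path>`. Its stroke #008000 means engrave at S261, F3549. After flipping Y the toolpath is (40.644,14.957) → (118.837,65.830).

Shape 6 is a closed polygon drawn with `<polygon>`. Its stroke #008000 means engrave at S261, F3549. After flipping Y the toolpath is (69.862,111.481) → (39.325,20.218) → (51.889,85.698) → (23.972,86.250) → (70.806,51.204) → (196.245,21.105) → (69.862,111.481), returning to the start.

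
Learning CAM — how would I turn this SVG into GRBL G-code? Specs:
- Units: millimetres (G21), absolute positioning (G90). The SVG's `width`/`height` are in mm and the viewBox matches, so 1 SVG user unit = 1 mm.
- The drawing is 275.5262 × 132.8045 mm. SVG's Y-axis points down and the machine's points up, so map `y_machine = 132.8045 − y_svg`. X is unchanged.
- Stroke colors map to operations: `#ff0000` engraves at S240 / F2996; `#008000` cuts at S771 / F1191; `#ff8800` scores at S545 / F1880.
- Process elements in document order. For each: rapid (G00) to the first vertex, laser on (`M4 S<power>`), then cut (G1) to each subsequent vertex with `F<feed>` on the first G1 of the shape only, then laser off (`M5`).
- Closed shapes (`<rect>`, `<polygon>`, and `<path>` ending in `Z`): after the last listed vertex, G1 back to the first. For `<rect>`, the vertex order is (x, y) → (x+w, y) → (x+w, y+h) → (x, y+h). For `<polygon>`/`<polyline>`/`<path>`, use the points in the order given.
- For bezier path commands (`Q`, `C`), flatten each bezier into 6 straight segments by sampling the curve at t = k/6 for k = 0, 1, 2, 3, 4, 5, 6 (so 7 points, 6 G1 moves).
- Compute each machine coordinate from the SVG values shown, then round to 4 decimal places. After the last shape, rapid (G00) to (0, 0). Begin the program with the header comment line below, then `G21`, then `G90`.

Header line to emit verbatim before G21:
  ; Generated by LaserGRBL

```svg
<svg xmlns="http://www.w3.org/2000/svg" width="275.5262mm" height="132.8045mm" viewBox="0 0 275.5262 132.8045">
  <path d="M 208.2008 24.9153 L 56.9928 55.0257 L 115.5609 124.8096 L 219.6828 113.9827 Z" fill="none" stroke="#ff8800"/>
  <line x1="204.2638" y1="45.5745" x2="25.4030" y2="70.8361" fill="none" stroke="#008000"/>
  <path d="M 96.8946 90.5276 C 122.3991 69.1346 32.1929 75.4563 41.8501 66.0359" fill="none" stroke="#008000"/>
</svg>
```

1 u = 1 mm; y_m = 132.8045 − y.

[1] `<path>` closed polygon, #ff8800→score S545 F1880: (208.2008,107.8892) → (56.9928,77.7788) → (115.5609,7.9949) → (219.6828,18.8218) → (208.2008,107.8892) (closed)

[2] `<line>` line segment, #008000→cut S771 F1191: (204.2638,87.2300) → (25.4030,61.9684)

[3] `<path>` cubic bezier, #008000→cut S771 F1191: (96.8946,42.2769) → (101.0023,50.8650) → (91.8131,56.0412) → (75.3151,59.0125) → (57.4965,60.9861) → (44.3454,63.1691) → (41.8501,66.7686)

; Generated by LaserGRBL
G21
G90
G00 X208.2008 Y107.8892
M4 S545
G1 X56.9928 Y77.7788 F1880
G1 X115.5609 Y7.9949
G1 X219.6828 Y18.8218
G1 X208.2008 Y107.8892
M5
G00 X204.2638 Y87.2300
M4 S771
G1 X25.4030 Y61.9684 F1191
M5
G00 X96.8946 Y42.2769
M4 S771
G1 X101.0023 Y50.8650 F1191
G1 X91.8131 Y56.0412
G1 X75.3151 Y59.0125
G1 X57.4965 Y60.9861
G1 X44.3454 Y63.1691
G1 X41.8501 Y66.7686
M5
G00 X0.0000 Y0.0000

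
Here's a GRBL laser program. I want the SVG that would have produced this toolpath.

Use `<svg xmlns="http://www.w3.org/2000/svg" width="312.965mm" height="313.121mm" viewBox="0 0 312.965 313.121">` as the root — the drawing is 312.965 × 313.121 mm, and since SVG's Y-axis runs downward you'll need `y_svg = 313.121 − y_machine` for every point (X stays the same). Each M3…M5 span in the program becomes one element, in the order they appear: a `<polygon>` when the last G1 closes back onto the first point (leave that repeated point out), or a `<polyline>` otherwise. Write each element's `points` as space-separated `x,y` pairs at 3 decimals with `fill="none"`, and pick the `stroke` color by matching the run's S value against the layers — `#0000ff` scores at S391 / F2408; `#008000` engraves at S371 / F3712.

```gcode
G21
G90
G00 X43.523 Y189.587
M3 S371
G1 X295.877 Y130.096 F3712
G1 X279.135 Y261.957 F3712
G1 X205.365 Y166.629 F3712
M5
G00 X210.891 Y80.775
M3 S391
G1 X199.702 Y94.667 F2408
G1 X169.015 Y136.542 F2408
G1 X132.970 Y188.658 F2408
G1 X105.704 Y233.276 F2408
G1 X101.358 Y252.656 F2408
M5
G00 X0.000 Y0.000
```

<svg xmlns="http://www.w3.org/2000/svg" width="312.965mm" height="313.121mm" viewBox="0 0 312.965 313.121">
  <polyline points="43.523,123.534 295.877,183.025 279.135,51.164 205.365,146.492" fill="none" stroke="#008000"/>
  <polyline points="210.891,232.346 199.702,218.454 169.015,176.579 132.970,124.463 105.704,79.845 101.358,60.465" fill="none" stroke="#0000ff"/>
</svg>

Machine Y-up, SVG Y-down with viewBox height 313.121, so y_svg = 313.121 − y_machine; X carries over.

Run 1: S371 ⇒ engrave layer `#008000`. The run is open, so emit a `<polyline>` with points (Y-flipped): 43.523,123.534 295.877,183.025 279.135,51.164 205.365,146.492.

Run 2: the run's S391 means `#0000ff` (score). The run is open, so emit a `<polyline>` with points (Y-flipped): 210.891,232.346 199.702,218.454 169.015,176.579 132.970,124.463 105.704,79.845 101.358,60.465.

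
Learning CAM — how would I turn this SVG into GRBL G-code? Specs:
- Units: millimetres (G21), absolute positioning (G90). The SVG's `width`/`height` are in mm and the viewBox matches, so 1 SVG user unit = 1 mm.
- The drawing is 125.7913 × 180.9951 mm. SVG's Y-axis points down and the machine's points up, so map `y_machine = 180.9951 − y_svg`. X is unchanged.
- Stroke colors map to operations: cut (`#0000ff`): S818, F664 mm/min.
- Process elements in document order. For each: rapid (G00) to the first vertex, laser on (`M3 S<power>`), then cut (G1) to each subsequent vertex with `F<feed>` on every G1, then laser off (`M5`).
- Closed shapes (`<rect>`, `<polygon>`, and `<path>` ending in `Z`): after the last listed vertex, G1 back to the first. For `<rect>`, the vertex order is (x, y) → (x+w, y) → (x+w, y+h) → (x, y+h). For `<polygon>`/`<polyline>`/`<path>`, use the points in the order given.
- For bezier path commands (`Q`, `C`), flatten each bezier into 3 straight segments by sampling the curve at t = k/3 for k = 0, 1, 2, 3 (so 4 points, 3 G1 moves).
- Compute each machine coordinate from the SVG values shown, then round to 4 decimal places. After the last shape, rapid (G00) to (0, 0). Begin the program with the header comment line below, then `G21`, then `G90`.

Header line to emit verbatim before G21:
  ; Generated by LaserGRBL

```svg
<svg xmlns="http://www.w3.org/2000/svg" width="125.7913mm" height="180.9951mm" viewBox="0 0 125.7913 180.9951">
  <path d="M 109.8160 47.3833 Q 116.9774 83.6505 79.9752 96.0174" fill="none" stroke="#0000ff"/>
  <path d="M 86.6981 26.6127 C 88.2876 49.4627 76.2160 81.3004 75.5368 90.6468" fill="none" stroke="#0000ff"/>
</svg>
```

; Generated by LaserGRBL
G21
G90
G00 X109.8160 Y133.6118
M3 S818
G1 X109.6832 Y112.0893 F664
G1 X99.7363 Y95.8779 F664
G1 X79.9752 Y84.9777 F664
M5
G00 X86.6981 Y154.3824
M3 S818
G1 X84.6618 Y129.7024 F664
G1 X79.0856 Y106.0259 F664
G1 X75.5368 Y90.3483 F664
M5
G00 X0.0000 Y0.0000

Since the viewBox matches the mm dimensions, user units are millimetres directly. The only transform is the Y-flip y_m = 180.9951 − y_svg.

Shape 1 is a quadratic bezier drawn with `<path>`. Its stroke #0000ff means cut at S818, F664. After flipping Y the toolpath is (109.8160,133.6118) → (109.6832,112.0893) → (99.7363,95.8779) → (79.9752,84.9777).

Shape 2 is a cubic bezier drawn with `<path>`. Its stroke #0000ff means cut at S818, F664. After flipping Y the toolpath is (86.6981,154.3824) → (84.6618,129.7024) → (79.0856,106.0259) → (75.5368,90.3483).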